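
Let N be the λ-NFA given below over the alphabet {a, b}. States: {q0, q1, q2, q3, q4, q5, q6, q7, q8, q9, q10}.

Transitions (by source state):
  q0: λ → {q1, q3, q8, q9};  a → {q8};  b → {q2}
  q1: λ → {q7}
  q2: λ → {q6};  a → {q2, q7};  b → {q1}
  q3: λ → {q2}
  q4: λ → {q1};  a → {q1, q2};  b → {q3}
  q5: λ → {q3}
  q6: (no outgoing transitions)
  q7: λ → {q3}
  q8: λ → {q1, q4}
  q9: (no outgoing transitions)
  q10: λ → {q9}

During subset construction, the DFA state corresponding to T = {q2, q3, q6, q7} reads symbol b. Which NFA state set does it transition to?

q2 on b → {q1}.
No b-transition from q3, q6, q7.
Union after reading b: {q1}.
Now take the λ-closure:
From q1 via λ: add q7.
From q7 via λ: add q3.
From q3 via λ: add q2.
From q2 via λ: add q6.
No new states can be added; the closed set is {q1, q2, q3, q6, q7}.

{q1, q2, q3, q6, q7}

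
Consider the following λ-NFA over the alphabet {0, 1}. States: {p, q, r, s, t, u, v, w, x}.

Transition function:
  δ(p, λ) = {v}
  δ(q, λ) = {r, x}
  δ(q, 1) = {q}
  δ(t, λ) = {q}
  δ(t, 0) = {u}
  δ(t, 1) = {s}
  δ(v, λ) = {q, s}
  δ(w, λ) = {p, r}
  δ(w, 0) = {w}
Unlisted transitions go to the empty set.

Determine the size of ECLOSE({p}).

Start with {p}.
From p via λ: add v.
From v via λ: add q, s.
From q via λ: add r, x.
λ-closure = {p, q, r, s, v, x}, which has 6 states.

6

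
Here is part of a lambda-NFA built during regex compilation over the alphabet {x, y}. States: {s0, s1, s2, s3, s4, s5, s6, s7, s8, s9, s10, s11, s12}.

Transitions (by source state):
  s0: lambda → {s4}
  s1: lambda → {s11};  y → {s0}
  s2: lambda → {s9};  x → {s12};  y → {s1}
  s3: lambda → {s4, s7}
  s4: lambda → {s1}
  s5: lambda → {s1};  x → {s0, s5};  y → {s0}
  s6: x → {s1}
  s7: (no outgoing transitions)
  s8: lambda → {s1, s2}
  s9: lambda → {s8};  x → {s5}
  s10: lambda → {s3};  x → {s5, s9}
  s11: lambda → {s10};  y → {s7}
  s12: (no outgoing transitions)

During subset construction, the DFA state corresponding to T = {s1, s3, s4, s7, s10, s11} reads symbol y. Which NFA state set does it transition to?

s1 on y → {s0}.
s11 on y → {s7}.
No y-transition from s3, s4, s7, s10.
Union after reading y: {s0, s7}.
Now take the lambda-closure:
From s0 via lambda: add s4.
From s4 via lambda: add s1.
From s1 via lambda: add s11.
From s11 via lambda: add s10.
From s10 via lambda: add s3.
No new states can be added; the closed set is {s0, s1, s3, s4, s7, s10, s11}.

{s0, s1, s3, s4, s7, s10, s11}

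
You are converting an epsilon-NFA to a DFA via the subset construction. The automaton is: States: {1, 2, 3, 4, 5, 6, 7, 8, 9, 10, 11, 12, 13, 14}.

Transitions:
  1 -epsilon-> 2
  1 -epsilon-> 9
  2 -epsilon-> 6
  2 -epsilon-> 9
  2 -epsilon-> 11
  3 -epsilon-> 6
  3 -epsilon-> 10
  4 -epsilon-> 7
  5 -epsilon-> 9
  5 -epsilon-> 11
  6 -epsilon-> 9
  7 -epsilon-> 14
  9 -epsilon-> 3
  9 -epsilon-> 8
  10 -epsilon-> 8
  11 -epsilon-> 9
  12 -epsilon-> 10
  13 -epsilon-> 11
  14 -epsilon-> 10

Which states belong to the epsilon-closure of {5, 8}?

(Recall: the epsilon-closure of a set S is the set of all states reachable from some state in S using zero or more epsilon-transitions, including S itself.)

{3, 5, 6, 8, 9, 10, 11}

Start with {5, 8}.
From 5 via epsilon: add 9, 11.
From 9 via epsilon: add 3.
From 3 via epsilon: add 6, 10.
No new states can be added; the closed set is {3, 5, 6, 8, 9, 10, 11}.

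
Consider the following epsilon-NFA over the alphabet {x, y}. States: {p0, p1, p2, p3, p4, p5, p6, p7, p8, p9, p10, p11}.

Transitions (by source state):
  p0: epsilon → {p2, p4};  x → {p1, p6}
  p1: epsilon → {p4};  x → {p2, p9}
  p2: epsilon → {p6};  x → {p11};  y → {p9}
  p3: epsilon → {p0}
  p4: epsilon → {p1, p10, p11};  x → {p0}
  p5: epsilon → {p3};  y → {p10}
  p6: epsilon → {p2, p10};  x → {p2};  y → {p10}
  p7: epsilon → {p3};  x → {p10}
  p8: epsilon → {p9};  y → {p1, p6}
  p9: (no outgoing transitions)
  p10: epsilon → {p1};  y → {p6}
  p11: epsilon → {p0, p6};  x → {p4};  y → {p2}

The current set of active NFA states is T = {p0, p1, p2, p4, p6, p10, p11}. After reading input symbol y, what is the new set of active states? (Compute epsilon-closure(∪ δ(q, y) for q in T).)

{p0, p1, p2, p4, p6, p9, p10, p11}

p2 on y → {p9}.
p6 on y → {p10}.
p10 on y → {p6}.
p11 on y → {p2}.
No y-transition from p0, p1, p4.
Union after reading y: {p2, p6, p9, p10}.
Now take the epsilon-closure:
From p10 via epsilon: add p1.
From p1 via epsilon: add p4.
From p4 via epsilon: add p11.
From p11 via epsilon: add p0.
No new states can be added; the closed set is {p0, p1, p2, p4, p6, p9, p10, p11}.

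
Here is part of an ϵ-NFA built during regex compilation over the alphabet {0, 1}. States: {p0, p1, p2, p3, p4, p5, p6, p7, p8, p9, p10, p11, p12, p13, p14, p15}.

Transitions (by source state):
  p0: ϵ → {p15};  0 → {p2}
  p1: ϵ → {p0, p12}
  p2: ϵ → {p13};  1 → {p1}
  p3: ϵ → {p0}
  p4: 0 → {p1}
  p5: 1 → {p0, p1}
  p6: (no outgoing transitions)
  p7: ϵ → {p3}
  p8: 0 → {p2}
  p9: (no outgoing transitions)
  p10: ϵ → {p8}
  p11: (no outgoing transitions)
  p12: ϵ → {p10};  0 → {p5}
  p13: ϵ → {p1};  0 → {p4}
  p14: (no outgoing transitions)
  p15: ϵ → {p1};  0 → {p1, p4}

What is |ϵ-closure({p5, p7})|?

9

Start with {p5, p7}.
From p7 via ϵ: add p3.
From p3 via ϵ: add p0.
From p0 via ϵ: add p15.
From p15 via ϵ: add p1.
From p1 via ϵ: add p12.
From p12 via ϵ: add p10.
From p10 via ϵ: add p8.
ϵ-closure = {p0, p1, p3, p5, p7, p8, p10, p12, p15}, which has 9 states.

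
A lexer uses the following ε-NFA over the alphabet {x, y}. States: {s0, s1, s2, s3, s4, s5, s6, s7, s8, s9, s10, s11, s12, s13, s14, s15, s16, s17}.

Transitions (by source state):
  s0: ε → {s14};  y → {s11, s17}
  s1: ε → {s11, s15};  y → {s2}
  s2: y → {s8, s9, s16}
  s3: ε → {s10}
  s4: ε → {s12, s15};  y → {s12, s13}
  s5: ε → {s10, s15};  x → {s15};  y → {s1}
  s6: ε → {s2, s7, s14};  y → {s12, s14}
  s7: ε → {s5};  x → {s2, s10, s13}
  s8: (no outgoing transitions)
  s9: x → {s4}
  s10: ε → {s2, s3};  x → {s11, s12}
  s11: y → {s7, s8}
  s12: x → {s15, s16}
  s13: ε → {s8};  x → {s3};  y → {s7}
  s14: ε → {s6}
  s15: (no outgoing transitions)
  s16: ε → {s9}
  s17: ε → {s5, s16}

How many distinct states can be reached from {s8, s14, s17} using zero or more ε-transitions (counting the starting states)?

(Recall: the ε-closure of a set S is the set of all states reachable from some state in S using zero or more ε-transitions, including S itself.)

12

Start with {s8, s14, s17}.
From s14 via ε: add s6.
From s17 via ε: add s5, s16.
From s5 via ε: add s10, s15.
From s6 via ε: add s2, s7.
From s16 via ε: add s9.
From s10 via ε: add s3.
ε-closure = {s2, s3, s5, s6, s7, s8, s9, s10, s14, s15, s16, s17}, which has 12 states.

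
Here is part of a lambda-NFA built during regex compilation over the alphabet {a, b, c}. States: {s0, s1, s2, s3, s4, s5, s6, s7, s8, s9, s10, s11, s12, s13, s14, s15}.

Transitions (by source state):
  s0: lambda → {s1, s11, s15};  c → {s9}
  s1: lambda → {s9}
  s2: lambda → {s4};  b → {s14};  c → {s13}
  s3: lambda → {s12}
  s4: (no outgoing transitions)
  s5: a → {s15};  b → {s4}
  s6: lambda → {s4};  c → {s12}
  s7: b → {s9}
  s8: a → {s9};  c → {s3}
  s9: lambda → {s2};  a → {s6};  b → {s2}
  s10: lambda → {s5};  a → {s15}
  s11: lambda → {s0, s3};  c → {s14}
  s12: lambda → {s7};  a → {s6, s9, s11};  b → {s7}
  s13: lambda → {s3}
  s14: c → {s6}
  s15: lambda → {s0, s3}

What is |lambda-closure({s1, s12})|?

Start with {s1, s12}.
From s1 via lambda: add s9.
From s12 via lambda: add s7.
From s9 via lambda: add s2.
From s2 via lambda: add s4.
lambda-closure = {s1, s2, s4, s7, s9, s12}, which has 6 states.

6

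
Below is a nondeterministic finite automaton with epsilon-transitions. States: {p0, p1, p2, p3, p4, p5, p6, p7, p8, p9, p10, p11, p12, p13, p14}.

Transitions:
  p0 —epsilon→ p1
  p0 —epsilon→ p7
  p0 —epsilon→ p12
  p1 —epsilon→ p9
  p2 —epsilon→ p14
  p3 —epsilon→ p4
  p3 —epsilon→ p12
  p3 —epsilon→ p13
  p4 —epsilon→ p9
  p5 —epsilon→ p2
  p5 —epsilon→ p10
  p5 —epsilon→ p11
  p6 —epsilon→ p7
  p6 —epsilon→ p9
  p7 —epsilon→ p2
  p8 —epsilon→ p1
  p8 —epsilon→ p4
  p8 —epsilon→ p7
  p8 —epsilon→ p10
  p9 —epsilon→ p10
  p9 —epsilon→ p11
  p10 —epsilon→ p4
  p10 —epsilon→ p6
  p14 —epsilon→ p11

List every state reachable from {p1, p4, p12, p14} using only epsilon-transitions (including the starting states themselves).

Start with {p1, p4, p12, p14}.
From p1 via epsilon: add p9.
From p14 via epsilon: add p11.
From p9 via epsilon: add p10.
From p10 via epsilon: add p6.
From p6 via epsilon: add p7.
From p7 via epsilon: add p2.
No new states can be added; the closed set is {p1, p2, p4, p6, p7, p9, p10, p11, p12, p14}.

{p1, p2, p4, p6, p7, p9, p10, p11, p12, p14}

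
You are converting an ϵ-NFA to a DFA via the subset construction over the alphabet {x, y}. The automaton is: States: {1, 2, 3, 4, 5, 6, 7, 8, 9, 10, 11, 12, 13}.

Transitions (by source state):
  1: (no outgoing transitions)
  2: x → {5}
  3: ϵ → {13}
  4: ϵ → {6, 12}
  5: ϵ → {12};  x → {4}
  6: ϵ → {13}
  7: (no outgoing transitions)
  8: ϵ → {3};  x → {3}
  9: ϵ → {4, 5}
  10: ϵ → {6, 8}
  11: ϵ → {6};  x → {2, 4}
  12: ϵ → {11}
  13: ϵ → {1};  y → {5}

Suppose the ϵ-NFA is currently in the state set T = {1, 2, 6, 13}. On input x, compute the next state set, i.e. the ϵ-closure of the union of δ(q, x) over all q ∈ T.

{1, 5, 6, 11, 12, 13}

2 on x → {5}.
No x-transition from 1, 6, 13.
Union after reading x: {5}.
Now take the ϵ-closure:
From 5 via ϵ: add 12.
From 12 via ϵ: add 11.
From 11 via ϵ: add 6.
From 6 via ϵ: add 13.
From 13 via ϵ: add 1.
No new states can be added; the closed set is {1, 5, 6, 11, 12, 13}.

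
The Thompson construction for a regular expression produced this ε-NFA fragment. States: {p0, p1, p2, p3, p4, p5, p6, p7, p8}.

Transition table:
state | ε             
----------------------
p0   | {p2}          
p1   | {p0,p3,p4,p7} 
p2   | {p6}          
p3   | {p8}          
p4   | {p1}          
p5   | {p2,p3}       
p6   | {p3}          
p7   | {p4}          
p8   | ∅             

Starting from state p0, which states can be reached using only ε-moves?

{p0, p2, p3, p6, p8}

Start with {p0}.
From p0 via ε: add p2.
From p2 via ε: add p6.
From p6 via ε: add p3.
From p3 via ε: add p8.
No new states can be added; the closed set is {p0, p2, p3, p6, p8}.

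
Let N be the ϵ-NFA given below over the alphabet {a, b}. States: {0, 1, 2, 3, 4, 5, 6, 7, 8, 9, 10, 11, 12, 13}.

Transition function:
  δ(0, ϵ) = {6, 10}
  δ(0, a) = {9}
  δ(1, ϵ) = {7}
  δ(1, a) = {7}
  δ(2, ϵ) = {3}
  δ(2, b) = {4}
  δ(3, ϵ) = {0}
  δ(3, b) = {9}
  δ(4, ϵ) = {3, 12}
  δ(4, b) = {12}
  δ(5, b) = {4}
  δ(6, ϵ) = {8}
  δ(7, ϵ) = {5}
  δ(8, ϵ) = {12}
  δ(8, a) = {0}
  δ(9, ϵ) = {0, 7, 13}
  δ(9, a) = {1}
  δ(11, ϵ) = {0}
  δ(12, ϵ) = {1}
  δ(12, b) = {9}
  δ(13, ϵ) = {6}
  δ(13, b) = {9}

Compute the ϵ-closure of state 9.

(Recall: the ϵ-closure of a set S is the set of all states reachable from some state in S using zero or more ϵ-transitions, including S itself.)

{0, 1, 5, 6, 7, 8, 9, 10, 12, 13}

Start with {9}.
From 9 via ϵ: add 0, 7, 13.
From 0 via ϵ: add 6, 10.
From 7 via ϵ: add 5.
From 6 via ϵ: add 8.
From 8 via ϵ: add 12.
From 12 via ϵ: add 1.
No new states can be added; the closed set is {0, 1, 5, 6, 7, 8, 9, 10, 12, 13}.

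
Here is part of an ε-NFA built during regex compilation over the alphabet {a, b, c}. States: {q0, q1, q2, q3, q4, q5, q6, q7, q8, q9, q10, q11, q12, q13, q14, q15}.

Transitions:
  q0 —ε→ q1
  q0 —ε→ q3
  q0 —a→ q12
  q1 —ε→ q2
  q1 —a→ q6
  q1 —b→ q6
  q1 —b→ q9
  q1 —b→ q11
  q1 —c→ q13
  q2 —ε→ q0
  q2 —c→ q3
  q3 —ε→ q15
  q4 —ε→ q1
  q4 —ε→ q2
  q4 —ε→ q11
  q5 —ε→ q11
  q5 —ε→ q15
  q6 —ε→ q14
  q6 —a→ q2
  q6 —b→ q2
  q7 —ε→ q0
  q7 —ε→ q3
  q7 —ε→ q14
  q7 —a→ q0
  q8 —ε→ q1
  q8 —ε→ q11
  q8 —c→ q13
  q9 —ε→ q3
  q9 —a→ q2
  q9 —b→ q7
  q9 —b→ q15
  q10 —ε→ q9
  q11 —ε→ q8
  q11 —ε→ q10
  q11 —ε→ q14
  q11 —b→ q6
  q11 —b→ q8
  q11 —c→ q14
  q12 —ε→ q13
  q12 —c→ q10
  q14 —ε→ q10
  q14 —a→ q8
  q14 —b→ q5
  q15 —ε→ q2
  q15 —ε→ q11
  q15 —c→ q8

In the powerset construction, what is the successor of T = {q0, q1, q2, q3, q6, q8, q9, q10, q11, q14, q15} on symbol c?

q1 on c → {q13}.
q2 on c → {q3}.
q8 on c → {q13}.
q11 on c → {q14}.
q15 on c → {q8}.
No c-transition from q0, q3, q6, q9, q10, q14.
Union after reading c: {q3, q8, q13, q14}.
Now take the ε-closure:
From q3 via ε: add q15.
From q8 via ε: add q1, q11.
From q14 via ε: add q10.
From q1 via ε: add q2.
From q10 via ε: add q9.
From q2 via ε: add q0.
No new states can be added; the closed set is {q0, q1, q2, q3, q8, q9, q10, q11, q13, q14, q15}.

{q0, q1, q2, q3, q8, q9, q10, q11, q13, q14, q15}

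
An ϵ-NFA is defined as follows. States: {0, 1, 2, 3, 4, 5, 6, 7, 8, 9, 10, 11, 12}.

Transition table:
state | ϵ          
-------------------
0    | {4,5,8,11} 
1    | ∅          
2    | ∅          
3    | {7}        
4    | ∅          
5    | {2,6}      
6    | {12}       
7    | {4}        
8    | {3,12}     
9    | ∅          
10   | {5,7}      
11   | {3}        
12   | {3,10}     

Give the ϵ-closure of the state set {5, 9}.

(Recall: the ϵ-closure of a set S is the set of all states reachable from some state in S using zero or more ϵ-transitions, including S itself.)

{2, 3, 4, 5, 6, 7, 9, 10, 12}

Start with {5, 9}.
From 5 via ϵ: add 2, 6.
From 6 via ϵ: add 12.
From 12 via ϵ: add 3, 10.
From 3 via ϵ: add 7.
From 7 via ϵ: add 4.
No new states can be added; the closed set is {2, 3, 4, 5, 6, 7, 9, 10, 12}.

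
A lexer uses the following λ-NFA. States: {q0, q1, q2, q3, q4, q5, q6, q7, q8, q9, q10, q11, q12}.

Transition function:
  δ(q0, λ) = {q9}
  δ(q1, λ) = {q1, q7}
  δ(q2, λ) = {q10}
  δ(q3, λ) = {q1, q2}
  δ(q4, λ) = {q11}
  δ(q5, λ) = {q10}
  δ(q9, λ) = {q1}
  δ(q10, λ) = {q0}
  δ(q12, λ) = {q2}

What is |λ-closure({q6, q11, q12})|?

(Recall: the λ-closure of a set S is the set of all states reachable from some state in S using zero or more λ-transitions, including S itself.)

9

Start with {q6, q11, q12}.
From q12 via λ: add q2.
From q2 via λ: add q10.
From q10 via λ: add q0.
From q0 via λ: add q9.
From q9 via λ: add q1.
From q1 via λ: add q7.
λ-closure = {q0, q1, q2, q6, q7, q9, q10, q11, q12}, which has 9 states.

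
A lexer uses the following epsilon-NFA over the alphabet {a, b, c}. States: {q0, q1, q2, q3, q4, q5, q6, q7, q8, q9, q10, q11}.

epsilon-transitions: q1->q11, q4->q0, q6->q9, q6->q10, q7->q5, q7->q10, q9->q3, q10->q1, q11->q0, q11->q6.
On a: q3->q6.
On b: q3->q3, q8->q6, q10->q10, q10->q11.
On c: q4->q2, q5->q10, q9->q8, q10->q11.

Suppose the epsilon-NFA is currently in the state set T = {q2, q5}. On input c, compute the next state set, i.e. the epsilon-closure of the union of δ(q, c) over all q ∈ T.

{q0, q1, q3, q6, q9, q10, q11}

q5 on c → {q10}.
No c-transition from q2.
Union after reading c: {q10}.
Now take the epsilon-closure:
From q10 via epsilon: add q1.
From q1 via epsilon: add q11.
From q11 via epsilon: add q0, q6.
From q6 via epsilon: add q9.
From q9 via epsilon: add q3.
No new states can be added; the closed set is {q0, q1, q3, q6, q9, q10, q11}.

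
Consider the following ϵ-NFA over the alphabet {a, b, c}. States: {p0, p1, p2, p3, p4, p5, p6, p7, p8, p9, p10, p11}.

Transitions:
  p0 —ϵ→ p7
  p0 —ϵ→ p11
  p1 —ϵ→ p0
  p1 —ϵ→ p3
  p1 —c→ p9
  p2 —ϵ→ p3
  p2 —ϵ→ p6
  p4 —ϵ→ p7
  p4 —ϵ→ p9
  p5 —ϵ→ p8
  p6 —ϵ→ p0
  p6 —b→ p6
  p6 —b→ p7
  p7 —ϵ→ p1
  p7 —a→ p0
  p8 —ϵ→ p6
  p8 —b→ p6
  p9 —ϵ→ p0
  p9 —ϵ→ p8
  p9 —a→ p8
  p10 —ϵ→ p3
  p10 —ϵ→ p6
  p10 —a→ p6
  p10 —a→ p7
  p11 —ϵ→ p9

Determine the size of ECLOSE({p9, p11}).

8

Start with {p9, p11}.
From p9 via ϵ: add p0, p8.
From p0 via ϵ: add p7.
From p8 via ϵ: add p6.
From p7 via ϵ: add p1.
From p1 via ϵ: add p3.
ϵ-closure = {p0, p1, p3, p6, p7, p8, p9, p11}, which has 8 states.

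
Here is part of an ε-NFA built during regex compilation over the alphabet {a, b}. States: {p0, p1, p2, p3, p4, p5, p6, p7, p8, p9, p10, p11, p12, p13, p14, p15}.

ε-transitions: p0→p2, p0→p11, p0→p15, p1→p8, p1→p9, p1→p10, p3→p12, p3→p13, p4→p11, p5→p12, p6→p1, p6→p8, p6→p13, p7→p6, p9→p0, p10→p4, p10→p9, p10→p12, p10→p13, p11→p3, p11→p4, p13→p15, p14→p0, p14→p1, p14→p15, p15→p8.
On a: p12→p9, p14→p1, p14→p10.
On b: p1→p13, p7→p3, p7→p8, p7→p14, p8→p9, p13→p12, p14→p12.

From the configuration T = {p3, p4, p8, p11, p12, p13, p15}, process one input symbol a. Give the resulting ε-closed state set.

{p0, p2, p3, p4, p8, p9, p11, p12, p13, p15}

p12 on a → {p9}.
No a-transition from p3, p4, p8, p11, p13, p15.
Union after reading a: {p9}.
Now take the ε-closure:
From p9 via ε: add p0.
From p0 via ε: add p2, p11, p15.
From p11 via ε: add p3, p4.
From p15 via ε: add p8.
From p3 via ε: add p12, p13.
No new states can be added; the closed set is {p0, p2, p3, p4, p8, p9, p11, p12, p13, p15}.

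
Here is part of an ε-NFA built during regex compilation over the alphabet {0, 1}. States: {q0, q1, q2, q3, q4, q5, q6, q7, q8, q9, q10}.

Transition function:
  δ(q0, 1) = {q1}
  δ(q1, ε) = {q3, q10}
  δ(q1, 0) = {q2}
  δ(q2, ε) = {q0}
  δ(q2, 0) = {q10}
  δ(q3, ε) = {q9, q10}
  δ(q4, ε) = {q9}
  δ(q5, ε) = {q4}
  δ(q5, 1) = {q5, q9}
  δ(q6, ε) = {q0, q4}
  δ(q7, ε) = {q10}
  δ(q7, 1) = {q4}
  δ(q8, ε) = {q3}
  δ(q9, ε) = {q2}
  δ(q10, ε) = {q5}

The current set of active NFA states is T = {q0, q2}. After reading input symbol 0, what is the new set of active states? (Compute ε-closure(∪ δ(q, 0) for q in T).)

{q0, q2, q4, q5, q9, q10}

q2 on 0 → {q10}.
No 0-transition from q0.
Union after reading 0: {q10}.
Now take the ε-closure:
From q10 via ε: add q5.
From q5 via ε: add q4.
From q4 via ε: add q9.
From q9 via ε: add q2.
From q2 via ε: add q0.
No new states can be added; the closed set is {q0, q2, q4, q5, q9, q10}.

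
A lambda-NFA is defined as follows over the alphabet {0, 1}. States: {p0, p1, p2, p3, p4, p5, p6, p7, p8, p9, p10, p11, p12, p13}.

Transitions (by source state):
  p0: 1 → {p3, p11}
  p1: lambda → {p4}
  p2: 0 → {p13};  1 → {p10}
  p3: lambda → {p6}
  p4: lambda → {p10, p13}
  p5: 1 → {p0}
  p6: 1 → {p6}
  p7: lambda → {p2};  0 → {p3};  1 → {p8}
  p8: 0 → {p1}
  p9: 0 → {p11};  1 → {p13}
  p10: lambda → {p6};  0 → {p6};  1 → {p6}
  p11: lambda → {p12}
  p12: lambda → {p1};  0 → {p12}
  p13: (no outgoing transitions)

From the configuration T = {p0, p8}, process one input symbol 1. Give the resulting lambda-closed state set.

p0 on 1 → {p3, p11}.
No 1-transition from p8.
Union after reading 1: {p3, p11}.
Now take the lambda-closure:
From p3 via lambda: add p6.
From p11 via lambda: add p12.
From p12 via lambda: add p1.
From p1 via lambda: add p4.
From p4 via lambda: add p10, p13.
No new states can be added; the closed set is {p1, p3, p4, p6, p10, p11, p12, p13}.

{p1, p3, p4, p6, p10, p11, p12, p13}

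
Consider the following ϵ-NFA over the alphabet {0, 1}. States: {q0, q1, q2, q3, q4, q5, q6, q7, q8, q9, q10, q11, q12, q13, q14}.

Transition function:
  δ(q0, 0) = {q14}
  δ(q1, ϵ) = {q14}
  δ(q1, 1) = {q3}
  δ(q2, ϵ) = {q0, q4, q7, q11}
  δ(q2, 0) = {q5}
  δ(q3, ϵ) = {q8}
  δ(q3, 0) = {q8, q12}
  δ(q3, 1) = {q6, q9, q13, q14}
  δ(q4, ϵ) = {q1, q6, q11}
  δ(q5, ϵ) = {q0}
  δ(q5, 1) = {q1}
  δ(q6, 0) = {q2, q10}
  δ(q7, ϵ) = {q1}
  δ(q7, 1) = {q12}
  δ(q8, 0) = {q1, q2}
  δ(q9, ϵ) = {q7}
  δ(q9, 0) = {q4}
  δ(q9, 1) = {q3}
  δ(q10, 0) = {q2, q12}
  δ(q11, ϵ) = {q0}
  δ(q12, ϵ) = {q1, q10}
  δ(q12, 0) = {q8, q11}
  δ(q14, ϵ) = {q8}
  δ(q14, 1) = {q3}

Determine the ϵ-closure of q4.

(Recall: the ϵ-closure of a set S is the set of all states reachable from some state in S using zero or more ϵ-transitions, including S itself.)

{q0, q1, q4, q6, q8, q11, q14}

Start with {q4}.
From q4 via ϵ: add q1, q6, q11.
From q1 via ϵ: add q14.
From q11 via ϵ: add q0.
From q14 via ϵ: add q8.
No new states can be added; the closed set is {q0, q1, q4, q6, q8, q11, q14}.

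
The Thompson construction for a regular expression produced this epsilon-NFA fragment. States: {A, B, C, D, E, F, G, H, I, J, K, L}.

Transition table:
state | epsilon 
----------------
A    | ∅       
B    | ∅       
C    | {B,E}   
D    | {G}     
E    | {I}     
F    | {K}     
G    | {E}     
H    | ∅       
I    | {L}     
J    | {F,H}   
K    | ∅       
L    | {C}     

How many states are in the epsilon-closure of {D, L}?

Start with {D, L}.
From D via epsilon: add G.
From L via epsilon: add C.
From C via epsilon: add B, E.
From E via epsilon: add I.
epsilon-closure = {B, C, D, E, G, I, L}, which has 7 states.

7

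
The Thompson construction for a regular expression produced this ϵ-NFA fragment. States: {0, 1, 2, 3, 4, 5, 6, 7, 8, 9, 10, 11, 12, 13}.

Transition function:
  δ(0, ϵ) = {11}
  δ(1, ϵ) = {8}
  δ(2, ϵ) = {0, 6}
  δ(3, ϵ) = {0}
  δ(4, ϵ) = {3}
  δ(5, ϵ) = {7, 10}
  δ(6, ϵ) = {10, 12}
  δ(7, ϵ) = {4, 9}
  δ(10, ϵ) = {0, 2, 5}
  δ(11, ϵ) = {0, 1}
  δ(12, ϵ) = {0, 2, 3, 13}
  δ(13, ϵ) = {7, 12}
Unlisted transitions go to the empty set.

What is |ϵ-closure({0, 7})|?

Start with {0, 7}.
From 0 via ϵ: add 11.
From 7 via ϵ: add 4, 9.
From 4 via ϵ: add 3.
From 11 via ϵ: add 1.
From 1 via ϵ: add 8.
ϵ-closure = {0, 1, 3, 4, 7, 8, 9, 11}, which has 8 states.

8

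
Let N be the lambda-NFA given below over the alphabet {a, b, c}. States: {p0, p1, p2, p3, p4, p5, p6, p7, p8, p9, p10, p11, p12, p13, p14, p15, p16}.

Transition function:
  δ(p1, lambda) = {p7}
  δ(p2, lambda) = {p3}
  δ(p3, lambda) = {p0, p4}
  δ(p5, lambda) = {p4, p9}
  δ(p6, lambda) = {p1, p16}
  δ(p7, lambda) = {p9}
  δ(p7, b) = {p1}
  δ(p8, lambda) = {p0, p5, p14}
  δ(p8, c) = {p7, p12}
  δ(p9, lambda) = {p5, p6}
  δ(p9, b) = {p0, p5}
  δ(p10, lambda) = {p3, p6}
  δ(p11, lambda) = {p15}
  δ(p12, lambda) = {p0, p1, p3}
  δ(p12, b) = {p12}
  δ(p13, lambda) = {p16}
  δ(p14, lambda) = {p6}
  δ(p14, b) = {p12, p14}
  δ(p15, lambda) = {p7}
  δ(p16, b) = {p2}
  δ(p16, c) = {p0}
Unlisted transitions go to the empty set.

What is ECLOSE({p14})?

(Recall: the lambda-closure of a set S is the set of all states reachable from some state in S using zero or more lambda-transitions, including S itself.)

Start with {p14}.
From p14 via lambda: add p6.
From p6 via lambda: add p1, p16.
From p1 via lambda: add p7.
From p7 via lambda: add p9.
From p9 via lambda: add p5.
From p5 via lambda: add p4.
No new states can be added; the closed set is {p1, p4, p5, p6, p7, p9, p14, p16}.

{p1, p4, p5, p6, p7, p9, p14, p16}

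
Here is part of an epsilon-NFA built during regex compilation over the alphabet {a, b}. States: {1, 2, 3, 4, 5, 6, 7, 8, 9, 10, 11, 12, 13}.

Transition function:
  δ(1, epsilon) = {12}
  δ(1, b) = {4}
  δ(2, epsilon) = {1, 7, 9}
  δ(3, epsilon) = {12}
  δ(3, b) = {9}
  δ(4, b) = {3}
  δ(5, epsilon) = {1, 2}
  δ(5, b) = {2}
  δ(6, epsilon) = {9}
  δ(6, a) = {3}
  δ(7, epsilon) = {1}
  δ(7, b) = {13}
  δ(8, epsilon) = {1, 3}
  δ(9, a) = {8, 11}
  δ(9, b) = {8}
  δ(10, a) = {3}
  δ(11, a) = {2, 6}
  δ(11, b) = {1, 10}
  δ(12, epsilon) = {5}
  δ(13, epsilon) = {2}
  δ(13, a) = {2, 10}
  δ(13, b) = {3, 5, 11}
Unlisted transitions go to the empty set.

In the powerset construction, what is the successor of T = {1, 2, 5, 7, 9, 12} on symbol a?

{1, 2, 3, 5, 7, 8, 9, 11, 12}

9 on a → {8, 11}.
No a-transition from 1, 2, 5, 7, 12.
Union after reading a: {8, 11}.
Now take the epsilon-closure:
From 8 via epsilon: add 1, 3.
From 1 via epsilon: add 12.
From 12 via epsilon: add 5.
From 5 via epsilon: add 2.
From 2 via epsilon: add 7, 9.
No new states can be added; the closed set is {1, 2, 3, 5, 7, 8, 9, 11, 12}.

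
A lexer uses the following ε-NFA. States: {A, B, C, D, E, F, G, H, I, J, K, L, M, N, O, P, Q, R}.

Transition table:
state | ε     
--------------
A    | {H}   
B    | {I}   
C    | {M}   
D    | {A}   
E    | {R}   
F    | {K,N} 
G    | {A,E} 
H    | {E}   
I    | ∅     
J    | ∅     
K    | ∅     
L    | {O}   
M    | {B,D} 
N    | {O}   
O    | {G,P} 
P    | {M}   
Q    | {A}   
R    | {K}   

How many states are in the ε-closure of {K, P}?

10

Start with {K, P}.
From P via ε: add M.
From M via ε: add B, D.
From B via ε: add I.
From D via ε: add A.
From A via ε: add H.
From H via ε: add E.
From E via ε: add R.
ε-closure = {A, B, D, E, H, I, K, M, P, R}, which has 10 states.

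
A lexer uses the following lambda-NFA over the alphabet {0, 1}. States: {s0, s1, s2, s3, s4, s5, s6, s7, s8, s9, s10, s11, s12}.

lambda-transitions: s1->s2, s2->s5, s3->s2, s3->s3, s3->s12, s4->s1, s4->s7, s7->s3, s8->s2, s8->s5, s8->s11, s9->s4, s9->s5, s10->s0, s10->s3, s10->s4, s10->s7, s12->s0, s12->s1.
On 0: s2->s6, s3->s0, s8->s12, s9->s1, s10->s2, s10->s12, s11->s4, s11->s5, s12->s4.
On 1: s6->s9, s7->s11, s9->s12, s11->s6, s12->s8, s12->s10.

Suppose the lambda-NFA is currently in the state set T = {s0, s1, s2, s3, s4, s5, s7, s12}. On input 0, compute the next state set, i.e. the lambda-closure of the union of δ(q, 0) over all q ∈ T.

{s0, s1, s2, s3, s4, s5, s6, s7, s12}

s2 on 0 → {s6}.
s3 on 0 → {s0}.
s12 on 0 → {s4}.
No 0-transition from s0, s1, s4, s5, s7.
Union after reading 0: {s0, s4, s6}.
Now take the lambda-closure:
From s4 via lambda: add s1, s7.
From s1 via lambda: add s2.
From s7 via lambda: add s3.
From s2 via lambda: add s5.
From s3 via lambda: add s12.
No new states can be added; the closed set is {s0, s1, s2, s3, s4, s5, s6, s7, s12}.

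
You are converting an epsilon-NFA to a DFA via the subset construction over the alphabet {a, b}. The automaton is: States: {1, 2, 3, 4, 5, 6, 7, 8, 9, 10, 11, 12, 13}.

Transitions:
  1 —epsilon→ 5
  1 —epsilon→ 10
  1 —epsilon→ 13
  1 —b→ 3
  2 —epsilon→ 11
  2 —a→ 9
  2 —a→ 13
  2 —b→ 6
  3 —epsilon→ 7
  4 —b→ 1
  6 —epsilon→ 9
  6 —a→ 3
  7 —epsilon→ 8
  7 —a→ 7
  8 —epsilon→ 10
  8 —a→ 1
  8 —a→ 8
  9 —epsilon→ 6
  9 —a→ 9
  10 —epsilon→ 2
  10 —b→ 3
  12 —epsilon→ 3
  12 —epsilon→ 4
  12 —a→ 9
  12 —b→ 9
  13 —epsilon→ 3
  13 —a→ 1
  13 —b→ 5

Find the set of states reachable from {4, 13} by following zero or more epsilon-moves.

Start with {4, 13}.
From 13 via epsilon: add 3.
From 3 via epsilon: add 7.
From 7 via epsilon: add 8.
From 8 via epsilon: add 10.
From 10 via epsilon: add 2.
From 2 via epsilon: add 11.
No new states can be added; the closed set is {2, 3, 4, 7, 8, 10, 11, 13}.

{2, 3, 4, 7, 8, 10, 11, 13}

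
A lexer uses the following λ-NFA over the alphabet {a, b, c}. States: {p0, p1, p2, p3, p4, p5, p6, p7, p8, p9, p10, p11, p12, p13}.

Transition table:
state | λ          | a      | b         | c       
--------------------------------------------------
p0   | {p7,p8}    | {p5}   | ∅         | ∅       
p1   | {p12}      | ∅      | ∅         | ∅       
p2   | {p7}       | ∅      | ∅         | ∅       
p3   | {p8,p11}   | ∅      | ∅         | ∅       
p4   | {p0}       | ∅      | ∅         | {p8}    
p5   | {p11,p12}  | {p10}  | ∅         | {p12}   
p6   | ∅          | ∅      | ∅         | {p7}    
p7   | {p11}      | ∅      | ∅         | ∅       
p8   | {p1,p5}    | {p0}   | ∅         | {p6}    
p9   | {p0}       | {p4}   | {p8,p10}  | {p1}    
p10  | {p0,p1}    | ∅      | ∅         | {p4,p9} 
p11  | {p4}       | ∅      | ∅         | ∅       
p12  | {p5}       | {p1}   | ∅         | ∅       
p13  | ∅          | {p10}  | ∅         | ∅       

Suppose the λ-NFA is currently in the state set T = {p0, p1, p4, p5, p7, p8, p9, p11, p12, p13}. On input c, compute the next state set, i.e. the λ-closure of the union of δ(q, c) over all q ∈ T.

p4 on c → {p8}.
p5 on c → {p12}.
p8 on c → {p6}.
p9 on c → {p1}.
No c-transition from p0, p1, p7, p11, p12, p13.
Union after reading c: {p1, p6, p8, p12}.
Now take the λ-closure:
From p8 via λ: add p5.
From p5 via λ: add p11.
From p11 via λ: add p4.
From p4 via λ: add p0.
From p0 via λ: add p7.
No new states can be added; the closed set is {p0, p1, p4, p5, p6, p7, p8, p11, p12}.

{p0, p1, p4, p5, p6, p7, p8, p11, p12}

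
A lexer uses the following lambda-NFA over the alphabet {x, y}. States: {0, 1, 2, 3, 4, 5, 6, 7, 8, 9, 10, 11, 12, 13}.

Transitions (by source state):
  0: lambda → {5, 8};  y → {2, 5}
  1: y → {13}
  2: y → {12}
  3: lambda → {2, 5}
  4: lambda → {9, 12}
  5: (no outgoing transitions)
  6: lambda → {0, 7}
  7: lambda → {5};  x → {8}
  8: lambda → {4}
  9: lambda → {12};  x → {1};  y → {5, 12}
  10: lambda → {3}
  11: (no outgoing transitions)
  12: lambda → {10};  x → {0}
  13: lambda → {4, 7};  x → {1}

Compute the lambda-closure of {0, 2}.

Start with {0, 2}.
From 0 via lambda: add 5, 8.
From 8 via lambda: add 4.
From 4 via lambda: add 9, 12.
From 12 via lambda: add 10.
From 10 via lambda: add 3.
No new states can be added; the closed set is {0, 2, 3, 4, 5, 8, 9, 10, 12}.

{0, 2, 3, 4, 5, 8, 9, 10, 12}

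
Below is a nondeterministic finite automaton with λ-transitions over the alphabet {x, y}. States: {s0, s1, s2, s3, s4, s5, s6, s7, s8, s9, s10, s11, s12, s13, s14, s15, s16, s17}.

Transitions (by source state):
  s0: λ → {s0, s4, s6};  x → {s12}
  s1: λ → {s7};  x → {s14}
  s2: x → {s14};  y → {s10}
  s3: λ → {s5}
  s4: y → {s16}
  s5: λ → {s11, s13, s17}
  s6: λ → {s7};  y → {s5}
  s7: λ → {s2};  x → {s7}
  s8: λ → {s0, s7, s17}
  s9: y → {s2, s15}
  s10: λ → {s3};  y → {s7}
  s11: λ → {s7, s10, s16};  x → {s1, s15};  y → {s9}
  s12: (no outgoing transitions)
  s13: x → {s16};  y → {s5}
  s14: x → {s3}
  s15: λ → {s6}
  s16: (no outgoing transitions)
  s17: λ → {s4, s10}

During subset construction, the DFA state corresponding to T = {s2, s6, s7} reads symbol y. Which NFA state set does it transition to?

{s2, s3, s4, s5, s7, s10, s11, s13, s16, s17}

s2 on y → {s10}.
s6 on y → {s5}.
No y-transition from s7.
Union after reading y: {s5, s10}.
Now take the λ-closure:
From s5 via λ: add s11, s13, s17.
From s10 via λ: add s3.
From s11 via λ: add s7, s16.
From s17 via λ: add s4.
From s7 via λ: add s2.
No new states can be added; the closed set is {s2, s3, s4, s5, s7, s10, s11, s13, s16, s17}.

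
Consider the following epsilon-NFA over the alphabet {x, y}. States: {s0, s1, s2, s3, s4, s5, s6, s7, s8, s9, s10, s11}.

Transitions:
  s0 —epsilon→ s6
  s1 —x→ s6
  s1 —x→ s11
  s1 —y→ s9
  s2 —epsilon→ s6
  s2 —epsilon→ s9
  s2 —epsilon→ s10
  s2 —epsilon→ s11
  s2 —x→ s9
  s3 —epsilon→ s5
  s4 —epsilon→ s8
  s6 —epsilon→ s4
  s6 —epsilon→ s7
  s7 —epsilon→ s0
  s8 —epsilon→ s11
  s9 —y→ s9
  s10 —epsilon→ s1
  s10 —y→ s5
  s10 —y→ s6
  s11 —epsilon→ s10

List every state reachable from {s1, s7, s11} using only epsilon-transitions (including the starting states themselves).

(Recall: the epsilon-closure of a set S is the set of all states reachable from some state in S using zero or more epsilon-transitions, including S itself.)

{s0, s1, s4, s6, s7, s8, s10, s11}

Start with {s1, s7, s11}.
From s7 via epsilon: add s0.
From s11 via epsilon: add s10.
From s0 via epsilon: add s6.
From s6 via epsilon: add s4.
From s4 via epsilon: add s8.
No new states can be added; the closed set is {s0, s1, s4, s6, s7, s8, s10, s11}.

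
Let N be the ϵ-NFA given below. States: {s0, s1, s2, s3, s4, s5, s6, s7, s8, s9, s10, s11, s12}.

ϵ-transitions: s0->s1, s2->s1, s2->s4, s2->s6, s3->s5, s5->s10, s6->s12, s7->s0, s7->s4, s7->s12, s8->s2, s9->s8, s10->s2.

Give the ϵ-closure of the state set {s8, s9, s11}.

{s1, s2, s4, s6, s8, s9, s11, s12}

Start with {s8, s9, s11}.
From s8 via ϵ: add s2.
From s2 via ϵ: add s1, s4, s6.
From s6 via ϵ: add s12.
No new states can be added; the closed set is {s1, s2, s4, s6, s8, s9, s11, s12}.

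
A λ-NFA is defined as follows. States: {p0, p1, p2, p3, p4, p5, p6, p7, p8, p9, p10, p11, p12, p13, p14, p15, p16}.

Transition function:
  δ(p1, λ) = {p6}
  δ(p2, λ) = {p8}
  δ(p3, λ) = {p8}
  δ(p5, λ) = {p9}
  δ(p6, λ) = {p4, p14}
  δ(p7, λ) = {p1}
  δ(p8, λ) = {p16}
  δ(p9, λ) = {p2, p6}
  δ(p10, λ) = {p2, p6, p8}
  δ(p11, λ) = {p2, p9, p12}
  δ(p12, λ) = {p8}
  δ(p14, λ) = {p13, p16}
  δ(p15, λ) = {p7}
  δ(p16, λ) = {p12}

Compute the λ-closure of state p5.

{p2, p4, p5, p6, p8, p9, p12, p13, p14, p16}

Start with {p5}.
From p5 via λ: add p9.
From p9 via λ: add p2, p6.
From p2 via λ: add p8.
From p6 via λ: add p4, p14.
From p8 via λ: add p16.
From p14 via λ: add p13.
From p16 via λ: add p12.
No new states can be added; the closed set is {p2, p4, p5, p6, p8, p9, p12, p13, p14, p16}.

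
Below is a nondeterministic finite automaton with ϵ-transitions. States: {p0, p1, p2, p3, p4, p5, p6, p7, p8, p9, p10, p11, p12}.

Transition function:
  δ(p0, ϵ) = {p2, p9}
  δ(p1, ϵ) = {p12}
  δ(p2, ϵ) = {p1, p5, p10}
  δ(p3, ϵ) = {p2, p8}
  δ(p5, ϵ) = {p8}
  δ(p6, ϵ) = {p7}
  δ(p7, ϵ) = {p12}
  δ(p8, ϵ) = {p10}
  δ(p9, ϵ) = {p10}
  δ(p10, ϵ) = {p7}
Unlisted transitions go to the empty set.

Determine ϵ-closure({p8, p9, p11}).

{p7, p8, p9, p10, p11, p12}

Start with {p8, p9, p11}.
From p8 via ϵ: add p10.
From p10 via ϵ: add p7.
From p7 via ϵ: add p12.
No new states can be added; the closed set is {p7, p8, p9, p10, p11, p12}.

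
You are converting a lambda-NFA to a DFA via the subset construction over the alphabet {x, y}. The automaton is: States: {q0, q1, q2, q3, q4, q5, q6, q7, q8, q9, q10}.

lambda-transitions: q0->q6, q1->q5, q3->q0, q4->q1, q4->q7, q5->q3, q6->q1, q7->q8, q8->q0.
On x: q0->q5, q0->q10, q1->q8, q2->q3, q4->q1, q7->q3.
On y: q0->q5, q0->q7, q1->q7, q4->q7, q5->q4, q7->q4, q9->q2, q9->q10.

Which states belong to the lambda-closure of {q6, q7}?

{q0, q1, q3, q5, q6, q7, q8}

Start with {q6, q7}.
From q6 via lambda: add q1.
From q7 via lambda: add q8.
From q1 via lambda: add q5.
From q8 via lambda: add q0.
From q5 via lambda: add q3.
No new states can be added; the closed set is {q0, q1, q3, q5, q6, q7, q8}.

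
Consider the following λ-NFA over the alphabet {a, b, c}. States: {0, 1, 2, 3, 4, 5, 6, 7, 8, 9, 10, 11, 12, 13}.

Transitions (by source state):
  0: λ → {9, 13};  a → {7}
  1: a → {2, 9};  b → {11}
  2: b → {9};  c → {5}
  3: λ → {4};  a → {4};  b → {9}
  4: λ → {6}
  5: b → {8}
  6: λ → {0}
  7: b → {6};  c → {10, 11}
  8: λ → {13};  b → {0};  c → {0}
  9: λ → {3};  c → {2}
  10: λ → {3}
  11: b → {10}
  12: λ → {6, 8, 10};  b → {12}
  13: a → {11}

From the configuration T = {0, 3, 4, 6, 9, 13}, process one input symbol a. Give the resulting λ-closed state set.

{0, 3, 4, 6, 7, 9, 11, 13}

0 on a → {7}.
3 on a → {4}.
13 on a → {11}.
No a-transition from 4, 6, 9.
Union after reading a: {4, 7, 11}.
Now take the λ-closure:
From 4 via λ: add 6.
From 6 via λ: add 0.
From 0 via λ: add 9, 13.
From 9 via λ: add 3.
No new states can be added; the closed set is {0, 3, 4, 6, 7, 9, 11, 13}.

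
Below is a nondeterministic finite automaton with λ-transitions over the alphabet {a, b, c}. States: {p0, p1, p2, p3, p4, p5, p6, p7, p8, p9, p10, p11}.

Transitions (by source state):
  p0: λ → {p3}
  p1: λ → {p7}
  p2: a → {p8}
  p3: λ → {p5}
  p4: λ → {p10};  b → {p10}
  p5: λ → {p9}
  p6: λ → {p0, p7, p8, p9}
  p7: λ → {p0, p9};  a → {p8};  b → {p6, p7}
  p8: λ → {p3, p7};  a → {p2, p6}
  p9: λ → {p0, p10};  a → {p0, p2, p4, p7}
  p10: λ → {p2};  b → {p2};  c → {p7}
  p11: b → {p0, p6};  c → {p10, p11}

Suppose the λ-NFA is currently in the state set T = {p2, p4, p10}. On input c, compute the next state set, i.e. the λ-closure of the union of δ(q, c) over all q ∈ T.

{p0, p2, p3, p5, p7, p9, p10}

p10 on c → {p7}.
No c-transition from p2, p4.
Union after reading c: {p7}.
Now take the λ-closure:
From p7 via λ: add p0, p9.
From p0 via λ: add p3.
From p9 via λ: add p10.
From p3 via λ: add p5.
From p10 via λ: add p2.
No new states can be added; the closed set is {p0, p2, p3, p5, p7, p9, p10}.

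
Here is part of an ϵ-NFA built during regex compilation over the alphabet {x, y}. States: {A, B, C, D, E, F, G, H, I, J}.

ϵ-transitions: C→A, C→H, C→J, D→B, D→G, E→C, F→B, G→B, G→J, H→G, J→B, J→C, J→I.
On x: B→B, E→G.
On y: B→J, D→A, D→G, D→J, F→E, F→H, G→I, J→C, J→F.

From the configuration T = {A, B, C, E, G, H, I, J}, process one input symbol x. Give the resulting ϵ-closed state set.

B on x → {B}.
E on x → {G}.
No x-transition from A, C, G, H, I, J.
Union after reading x: {B, G}.
Now take the ϵ-closure:
From G via ϵ: add J.
From J via ϵ: add C, I.
From C via ϵ: add A, H.
No new states can be added; the closed set is {A, B, C, G, H, I, J}.

{A, B, C, G, H, I, J}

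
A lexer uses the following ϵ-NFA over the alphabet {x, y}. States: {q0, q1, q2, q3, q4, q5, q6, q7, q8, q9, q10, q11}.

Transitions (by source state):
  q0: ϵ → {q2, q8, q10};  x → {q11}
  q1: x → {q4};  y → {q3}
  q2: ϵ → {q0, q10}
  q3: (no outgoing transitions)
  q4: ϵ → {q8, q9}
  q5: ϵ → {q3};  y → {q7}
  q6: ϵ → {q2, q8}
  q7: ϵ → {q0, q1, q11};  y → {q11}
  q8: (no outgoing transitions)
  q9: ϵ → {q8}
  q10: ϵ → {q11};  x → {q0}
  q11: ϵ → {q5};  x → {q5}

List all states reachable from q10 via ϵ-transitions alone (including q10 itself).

Start with {q10}.
From q10 via ϵ: add q11.
From q11 via ϵ: add q5.
From q5 via ϵ: add q3.
No new states can be added; the closed set is {q3, q5, q10, q11}.

{q3, q5, q10, q11}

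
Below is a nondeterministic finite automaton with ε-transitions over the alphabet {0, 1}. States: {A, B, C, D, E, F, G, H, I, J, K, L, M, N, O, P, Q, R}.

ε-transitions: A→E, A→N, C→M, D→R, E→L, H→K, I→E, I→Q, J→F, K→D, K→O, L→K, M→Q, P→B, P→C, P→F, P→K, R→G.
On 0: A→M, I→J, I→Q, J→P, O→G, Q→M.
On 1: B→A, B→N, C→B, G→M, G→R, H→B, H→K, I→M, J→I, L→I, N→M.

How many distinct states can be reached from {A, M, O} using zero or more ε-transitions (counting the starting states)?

Start with {A, M, O}.
From A via ε: add E, N.
From M via ε: add Q.
From E via ε: add L.
From L via ε: add K.
From K via ε: add D.
From D via ε: add R.
From R via ε: add G.
ε-closure = {A, D, E, G, K, L, M, N, O, Q, R}, which has 11 states.

11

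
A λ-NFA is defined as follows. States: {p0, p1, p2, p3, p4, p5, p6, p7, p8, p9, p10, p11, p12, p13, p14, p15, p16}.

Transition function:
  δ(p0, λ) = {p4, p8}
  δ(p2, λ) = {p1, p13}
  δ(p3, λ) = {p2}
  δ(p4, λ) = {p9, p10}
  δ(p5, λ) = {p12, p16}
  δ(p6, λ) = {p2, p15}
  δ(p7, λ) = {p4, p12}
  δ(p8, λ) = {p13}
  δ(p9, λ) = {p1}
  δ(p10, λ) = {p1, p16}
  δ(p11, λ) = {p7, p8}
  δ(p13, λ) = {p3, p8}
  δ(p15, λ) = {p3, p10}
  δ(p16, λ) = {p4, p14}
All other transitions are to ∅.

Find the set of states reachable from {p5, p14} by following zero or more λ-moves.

Start with {p5, p14}.
From p5 via λ: add p12, p16.
From p16 via λ: add p4.
From p4 via λ: add p9, p10.
From p9 via λ: add p1.
No new states can be added; the closed set is {p1, p4, p5, p9, p10, p12, p14, p16}.

{p1, p4, p5, p9, p10, p12, p14, p16}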